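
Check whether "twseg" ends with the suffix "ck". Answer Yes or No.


Input string: 'twseg'
Suffix to check: 'ck'
Last 2 characters of input: 'eg'
Match: False
Result: No


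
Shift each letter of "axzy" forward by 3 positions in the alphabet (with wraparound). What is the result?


Input: 'axzy', shift = 3
Operation: for each letter, (position + 3) mod 26
Mapping: 'a'(0+3=3)->'d', 'x'(23+3=26, 26 mod 26=0)->'a', 'z'(25+3=28, 28 mod 26=2)->'c', 'y'(24+3=27, 27 mod 26=1)->'b'
Result: dacb


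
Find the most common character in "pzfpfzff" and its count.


Input: 'pzfpfzff'
Operation: tally each character
Counts: 'f':4, 'p':2, 'z':2
Maximum: 'f' appears 4 times


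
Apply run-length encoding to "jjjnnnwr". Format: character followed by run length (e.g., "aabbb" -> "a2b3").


Input: 'jjjnnnwr'
Operation: identify consecutive runs
Runs: 'jjj' -> j3, 'nnn' -> n3, 'w' -> w1, 'r' -> r1
Encoded: j3n3w1r1


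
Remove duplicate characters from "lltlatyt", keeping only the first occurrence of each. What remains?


Input: 'lltlatyt'
Operation: keep first occurrence of each character
Scan: s[0]='l' new -> keep; s[1]='l' seen -> skip; s[2]='t' new -> keep; s[3]='l' seen -> skip; s[4]='a' new -> keep; s[5]='t' seen -> skip; s[6]='y' new -> keep; s[7]='t' seen -> skip
Result: ltay


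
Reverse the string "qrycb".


Input string: 'qrycb'
Operation: reverse character order
Original order: 'q' -> 'r' -> 'y' -> 'c' -> 'b'
Reversed order: 'b' -> 'c' -> 'y' -> 'r' -> 'q'
Result: bcyrq


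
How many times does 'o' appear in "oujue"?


Input string: 'oujue'
Target character: 'o'
Scan each position: s[0]='o'
Matches found at indices: 0
Total: 1


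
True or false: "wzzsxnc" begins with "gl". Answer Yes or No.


Input string: 'wzzsxnc'
Prefix to check: 'gl'
First 2 characters of input: 'wz'
Match: False
Result: No


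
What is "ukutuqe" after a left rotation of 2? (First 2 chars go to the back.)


Input: 'ukutuqe', shift = 2
Operation: split at index 2 and swap parts
Front part s[0:2] = 'uk'
Back part s[2:] = 'utuqe'
Rotated = back + front = 'utuqe' + 'uk'
Result: utuqeuk


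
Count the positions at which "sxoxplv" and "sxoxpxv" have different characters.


String 1: 'sxoxplv'
String 2: 'sxoxpxv'
Compare each position: pos 0: 's'=='s', pos 1: 'x'=='x', pos 2: 'o'=='o', pos 3: 'x'=='x', pos 4: 'p'=='p', pos 5: 'l'!='x', pos 6: 'v'=='v'
Differing positions: 1
Hamming distance: 1


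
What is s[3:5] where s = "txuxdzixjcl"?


Input string: 'txuxdzixjcl'
Operation: slice [3:5]
Extract characters: s[3]='x', s[4]='d'
Result: xd


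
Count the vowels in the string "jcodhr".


Input string: 'jcodhr'
Operation: count vowels (a, e, i, o, u)
Scan: s[0]='j', s[1]='c', s[2]='o' (vowel), s[3]='d', s[4]='h', s[5]='r'
Vowels found: 1
Result: 1


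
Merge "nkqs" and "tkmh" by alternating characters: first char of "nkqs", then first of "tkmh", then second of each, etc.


String 1: 'nkqs'
String 2: 'tkmh'
Operation: alternate characters
Pairs: 'n'+'t', 'k'+'k', 'q'+'m', 's'+'h'
Result: ntkkqmsh


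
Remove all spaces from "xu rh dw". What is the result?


Input string: 'xu rh dw'
Operation: remove all spaces
Words: 'xu', 'rh', 'dw'
Join without spaces: xurhdw


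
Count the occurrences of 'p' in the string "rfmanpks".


Input string: 'rfmanpks'
Target character: 'p'
Scan each position: s[5]='p'
Matches found at indices: 5
Total: 1


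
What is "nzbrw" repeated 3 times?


Input string: 'nzbrw'
Operation: repeat 3 times
Concatenation: 'nzbrw' + 'nzbrw' + 'nzbrw'
Result: nzbrwnzbrwnzbrw


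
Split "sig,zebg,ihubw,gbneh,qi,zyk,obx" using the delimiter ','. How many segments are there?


Input string: 'sig,zebg,ihubw,gbneh,qi,zyk,obx'
Delimiter: ','
Split result: 'sig', 'zebg', 'ihubw', 'gbneh', 'qi', 'zyk', 'obx'
Number of parts: 7


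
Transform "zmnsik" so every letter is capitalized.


Input string: 'zmnsik'
Operation: convert each letter to uppercase
Mapping: 'z'->'Z', 'm'->'M', 'n'->'N', 's'->'S', 'i'->'I', 'k'->'K'
Result: ZMNSIK


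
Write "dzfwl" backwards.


Input string: 'dzfwl'
Operation: reverse character order
Original order: 'd' -> 'z' -> 'f' -> 'w' -> 'l'
Reversed order: 'l' -> 'w' -> 'f' -> 'z' -> 'd'
Result: lwfzd


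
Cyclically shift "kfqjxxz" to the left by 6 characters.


Input: 'kfqjxxz', shift = 6
Operation: split at index 6 and swap parts
Front part s[0:6] = 'kfqjxx'
Back part s[6:] = 'z'
Rotated = back + front = 'z' + 'kfqjxx'
Result: zkfqjxx


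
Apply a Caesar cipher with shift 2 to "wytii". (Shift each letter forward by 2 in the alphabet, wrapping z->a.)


Input: 'wytii', shift = 2
Operation: for each letter, (position + 2) mod 26
Mapping: 'w'(22+2=24)->'y', 'y'(24+2=26, 26 mod 26=0)->'a', 't'(19+2=21)->'v', 'i'(8+2=10)->'k', 'i'(8+2=10)->'k'
Result: yavkk


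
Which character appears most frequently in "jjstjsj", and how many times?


Input: 'jjstjsj'
Operation: tally each character
Counts: 'j':4, 's':2, 't':1
Maximum: 'j' appears 4 times


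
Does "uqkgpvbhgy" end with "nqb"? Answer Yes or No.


Input string: 'uqkgpvbhgy'
Suffix to check: 'nqb'
Last 3 characters of input: 'hgy'
Match: False
Result: No


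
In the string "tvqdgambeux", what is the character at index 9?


Input string: 'tvqdgambeux'
Operation: get character at index 9
Index mapping: s[0]='t', s[1]='v', s[2]='q', s[3]='d', s[4]='g', s[5]='a', s[6]='m', s[7]='b', s[8]='e', s[9]='u'
Result: 'u'


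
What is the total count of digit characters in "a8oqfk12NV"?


Input string: 'a8oqfk12NV'
Operation: count digit characters (0-9)
Scan: 'a', '8'(digit), 'o', 'q', 'f', 'k', '1'(digit), '2'(digit), 'N', 'V'
Digits found: 3
Result: 3


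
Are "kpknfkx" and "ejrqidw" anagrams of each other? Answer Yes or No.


String 1: 'kpknfkx' -> sorted: 'fkkknpx'
String 2: 'ejrqidw' -> sorted: 'deijqrw'
Compare sorted forms: 'fkkknpx' != 'deijqrw'
Anagram: No


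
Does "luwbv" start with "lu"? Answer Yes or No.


Input string: 'luwbv'
Prefix to check: 'lu'
First 2 characters of input: 'lu'
Match: True
Result: Yes


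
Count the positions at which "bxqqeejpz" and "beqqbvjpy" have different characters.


String 1: 'bxqqeejpz'
String 2: 'beqqbvjpy'
Compare each position: pos 0: 'b'=='b', pos 1: 'x'!='e', pos 2: 'q'=='q', pos 3: 'q'=='q', pos 4: 'e'!='b', pos 5: 'e'!='v', pos 6: 'j'=='j', pos 7: 'p'=='p', pos 8: 'z'!='y'
Differing positions: 4
Hamming distance: 4


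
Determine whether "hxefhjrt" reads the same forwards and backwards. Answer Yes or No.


Input string: 'hxefhjrt'
Reversed: 'trjhfexh'
Compare pairs: s[0]='h' vs s[7]='t' (mismatch), s[1]='x' vs s[6]='r' (mismatch), s[2]='e' vs s[5]='j' (mismatch), s[3]='f' vs s[4]='h' (mismatch)
Palindrome: No


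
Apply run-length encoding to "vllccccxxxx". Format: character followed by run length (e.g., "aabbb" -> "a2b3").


Input: 'vllccccxxxx'
Operation: identify consecutive runs
Runs: 'v' -> v1, 'll' -> l2, 'cccc' -> c4, 'xxxx' -> x4
Encoded: v1l2c4x4


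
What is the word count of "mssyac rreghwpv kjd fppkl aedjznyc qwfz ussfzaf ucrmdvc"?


Input string: 'mssyac rreghwpv kjd fppkl aedjznyc qwfz ussfzaf ucrmdvc'
Operation: split by spaces
Words found: 'mssyac', 'rreghwpv', 'kjd', 'fppkl', 'aedjznyc', 'qwfz', 'ussfzaf', 'ucrmdvc'
Word count: 8


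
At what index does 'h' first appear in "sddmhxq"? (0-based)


Input string: 'sddmhxq'
Target: 'h'
Scanning left to right: s[0]='s', s[1]='d', s[2]='d', s[3]='m', s[4]='h'
First match at index: 4


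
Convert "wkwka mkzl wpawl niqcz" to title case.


Input string: 'wkwka mkzl wpawl niqcz'
Operation: capitalize first letter of each word
Word transformations: 'wkwka'->'Wkwka', 'mkzl'->'Mkzl', 'wpawl'->'Wpawl', 'niqcz'->'Niqcz'
Result: Wkwka Mkzl Wpawl Niqcz


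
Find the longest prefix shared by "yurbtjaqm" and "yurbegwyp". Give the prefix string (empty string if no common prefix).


String 1: 'yurbtjaqm'
String 2: 'yurbegwyp'
Compare position by position:
pos 0: 'y' vs 'y' match
pos 1: 'u' vs 'u' match
pos 2: 'r' vs 'r' match
pos 3: 'b' vs 'b' match
pos 4: 't' vs 'e' differ -> stop
Longest common prefix: "yurb" (length 4)


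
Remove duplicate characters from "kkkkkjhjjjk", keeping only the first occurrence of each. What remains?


Input: 'kkkkkjhjjjk'
Operation: keep first occurrence of each character
Scan: s[0]='k' new -> keep; s[1]='k' seen -> skip; s[2]='k' seen -> skip; s[3]='k' seen -> skip; s[4]='k' seen -> skip; s[5]='j' new -> keep; s[6]='h' new -> keep; s[7]='j' seen -> skip; s[8]='j' seen -> skip; s[9]='j' seen -> skip; s[10]='k' seen -> skip
Result: kjh


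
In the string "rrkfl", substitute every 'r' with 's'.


Input string: 'rrkfl'
Operation: replace 'r' with 's'
Positions of 'r': 0, 1
After replacement: sskfl


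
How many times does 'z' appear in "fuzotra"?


Input string: 'fuzotra'
Target character: 'z'
Scan each position: s[2]='z'
Matches found at indices: 2
Total: 1


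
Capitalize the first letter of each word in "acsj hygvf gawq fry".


Input string: 'acsj hygvf gawq fry'
Operation: capitalize first letter of each word
Word transformations: 'acsj'->'Acsj', 'hygvf'->'Hygvf', 'gawq'->'Gawq', 'fry'->'Fry'
Result: Acsj Hygvf Gawq Fry


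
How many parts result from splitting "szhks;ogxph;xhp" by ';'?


Input string: 'szhks;ogxph;xhp'
Delimiter: ';'
Split result: 'szhks', 'ogxph', 'xhp'
Number of parts: 3


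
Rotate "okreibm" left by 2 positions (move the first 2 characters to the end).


Input: 'okreibm', shift = 2
Operation: split at index 2 and swap parts
Front part s[0:2] = 'ok'
Back part s[2:] = 'reibm'
Rotated = back + front = 'reibm' + 'ok'
Result: reibmok


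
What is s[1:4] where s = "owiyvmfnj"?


Input string: 'owiyvmfnj'
Operation: slice [1:4]
Extract characters: s[1]='w', s[2]='i', s[3]='y'
Result: wiy


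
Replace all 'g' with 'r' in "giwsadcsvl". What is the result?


Input string: 'giwsadcsvl'
Operation: replace 'g' with 'r'
Positions of 'g': 0
After replacement: riwsadcsvl


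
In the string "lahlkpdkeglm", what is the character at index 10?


Input string: 'lahlkpdkeglm'
Operation: get character at index 10
Index mapping: s[0]='l', s[1]='a', s[2]='h', s[3]='l', s[4]='k', s[5]='p', s[6]='d', s[7]='k', s[8]='e', s[9]='g', s[10]='l'
Result: 'l'


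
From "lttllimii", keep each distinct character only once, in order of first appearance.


Input: 'lttllimii'
Operation: keep first occurrence of each character
Scan: s[0]='l' new -> keep; s[1]='t' new -> keep; s[2]='t' seen -> skip; s[3]='l' seen -> skip; s[4]='l' seen -> skip; s[5]='i' new -> keep; s[6]='m' new -> keep; s[7]='i' seen -> skip; s[8]='i' seen -> skip
Result: ltim


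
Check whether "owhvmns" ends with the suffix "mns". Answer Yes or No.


Input string: 'owhvmns'
Suffix to check: 'mns'
Last 3 characters of input: 'mns'
Match: True
Result: Yes


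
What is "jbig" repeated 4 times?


Input string: 'jbig'
Operation: repeat 4 times
Concatenation: 'jbig' + 'jbig' + 'jbig' + 'jbig'
Result: jbigjbigjbigjbig


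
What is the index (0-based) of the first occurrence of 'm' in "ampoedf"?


Input string: 'ampoedf'
Target: 'm'
Scanning left to right: s[0]='a', s[1]='m'
First match at index: 1


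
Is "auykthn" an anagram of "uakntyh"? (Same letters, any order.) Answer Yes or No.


String 1: 'uakntyh' -> sorted: 'ahkntuy'
String 2: 'auykthn' -> sorted: 'ahkntuy'
Compare sorted forms: 'ahkntuy' == 'ahkntuy'
Anagram: Yes


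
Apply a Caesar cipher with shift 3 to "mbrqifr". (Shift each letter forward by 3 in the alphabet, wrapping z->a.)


Input: 'mbrqifr', shift = 3
Operation: for each letter, (position + 3) mod 26
Mapping: 'm'(12+3=15)->'p', 'b'(1+3=4)->'e', 'r'(17+3=20)->'u', 'q'(16+3=19)->'t', 'i'(8+3=11)->'l', 'f'(5+3=8)->'i', 'r'(17+3=20)->'u'
Result: peutliu


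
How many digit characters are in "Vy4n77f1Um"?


Input string: 'Vy4n77f1Um'
Operation: count digit characters (0-9)
Scan: 'V', 'y', '4'(digit), 'n', '7'(digit), '7'(digit), 'f', '1'(digit), 'U', 'm'
Digits found: 4
Result: 4


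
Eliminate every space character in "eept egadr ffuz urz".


Input string: 'eept egadr ffuz urz'
Operation: remove all spaces
Words: 'eept', 'egadr', 'ffuz', 'urz'
Join without spaces: eeptegadrffuzurz


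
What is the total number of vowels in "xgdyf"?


Input string: 'xgdyf'
Operation: count vowels (a, e, i, o, u)
Scan: s[0]='x', s[1]='g', s[2]='d', s[3]='y', s[4]='f'
Vowels found: 0
Result: 0


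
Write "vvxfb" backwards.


Input string: 'vvxfb'
Operation: reverse character order
Original order: 'v' -> 'v' -> 'x' -> 'f' -> 'b'
Reversed order: 'b' -> 'f' -> 'x' -> 'v' -> 'v'
Result: bfxvv


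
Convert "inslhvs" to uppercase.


Input string: 'inslhvs'
Operation: convert each letter to uppercase
Mapping: 'i'->'I', 'n'->'N', 's'->'S', 'l'->'L', 'h'->'H', 'v'->'V', 's'->'S'
Result: INSLHVS


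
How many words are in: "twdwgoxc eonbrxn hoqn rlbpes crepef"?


Input string: 'twdwgoxc eonbrxn hoqn rlbpes crepef'
Operation: split by spaces
Words found: 'twdwgoxc', 'eonbrxn', 'hoqn', 'rlbpes', 'crepef'
Word count: 5


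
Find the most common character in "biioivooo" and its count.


Input: 'biioivooo'
Operation: tally each character
Counts: 'b':1, 'i':3, 'o':4, 'v':1
Maximum: 'o' appears 4 times


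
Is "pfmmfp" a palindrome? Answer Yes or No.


Input string: 'pfmmfp'
Reversed: 'pfmmfp'
Compare pairs: s[0]='p' vs s[5]='p' (match), s[1]='f' vs s[4]='f' (match), s[2]='m' vs s[3]='m' (match)
Palindrome: Yes


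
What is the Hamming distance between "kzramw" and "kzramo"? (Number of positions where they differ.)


String 1: 'kzramw'
String 2: 'kzramo'
Compare each position: pos 0: 'k'=='k', pos 1: 'z'=='z', pos 2: 'r'=='r', pos 3: 'a'=='a', pos 4: 'm'=='m', pos 5: 'w'!='o'
Differing positions: 1
Hamming distance: 1


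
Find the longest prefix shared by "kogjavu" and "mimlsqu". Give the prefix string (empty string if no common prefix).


String 1: 'kogjavu'
String 2: 'mimlsqu'
Compare position by position:
pos 0: 'k' vs 'm' differ -> stop
Longest common prefix: "" (length 0)


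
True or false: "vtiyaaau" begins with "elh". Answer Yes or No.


Input string: 'vtiyaaau'
Prefix to check: 'elh'
First 3 characters of input: 'vti'
Match: False
Result: No


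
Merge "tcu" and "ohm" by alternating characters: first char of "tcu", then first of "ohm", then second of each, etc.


String 1: 'tcu'
String 2: 'ohm'
Operation: alternate characters
Pairs: 't'+'o', 'c'+'h', 'u'+'m'
Result: tochum


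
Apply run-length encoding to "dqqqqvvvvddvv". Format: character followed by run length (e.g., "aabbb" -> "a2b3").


Input: 'dqqqqvvvvddvv'
Operation: identify consecutive runs
Runs: 'd' -> d1, 'qqqq' -> q4, 'vvvv' -> v4, 'dd' -> d2, 'vv' -> v2
Encoded: d1q4v4d2v2


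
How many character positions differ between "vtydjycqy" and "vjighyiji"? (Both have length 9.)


String 1: 'vtydjycqy'
String 2: 'vjighyiji'
Compare each position: pos 0: 'v'=='v', pos 1: 't'!='j', pos 2: 'y'!='i', pos 3: 'd'!='g', pos 4: 'j'!='h', pos 5: 'y'=='y', pos 6: 'c'!='i', pos 7: 'q'!='j', pos 8: 'y'!='i'
Differing positions: 7
Hamming distance: 7


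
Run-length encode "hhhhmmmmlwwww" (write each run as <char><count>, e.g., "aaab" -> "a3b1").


Input: 'hhhhmmmmlwwww'
Operation: identify consecutive runs
Runs: 'hhhh' -> h4, 'mmmm' -> m4, 'l' -> l1, 'wwww' -> w4
Encoded: h4m4l1w4


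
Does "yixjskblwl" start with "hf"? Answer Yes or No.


Input string: 'yixjskblwl'
Prefix to check: 'hf'
First 2 characters of input: 'yi'
Match: False
Result: No


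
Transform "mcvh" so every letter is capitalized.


Input string: 'mcvh'
Operation: convert each letter to uppercase
Mapping: 'm'->'M', 'c'->'C', 'v'->'V', 'h'->'H'
Result: MCVH


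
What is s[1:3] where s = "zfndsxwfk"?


Input string: 'zfndsxwfk'
Operation: slice [1:3]
Extract characters: s[1]='f', s[2]='n'
Result: fn


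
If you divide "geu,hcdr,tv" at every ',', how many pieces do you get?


Input string: 'geu,hcdr,tv'
Delimiter: ','
Split result: 'geu', 'hcdr', 'tv'
Number of parts: 3


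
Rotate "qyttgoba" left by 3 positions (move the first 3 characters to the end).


Input: 'qyttgoba', shift = 3
Operation: split at index 3 and swap parts
Front part s[0:3] = 'qyt'
Back part s[3:] = 'tgoba'
Rotated = back + front = 'tgoba' + 'qyt'
Result: tgobaqyt


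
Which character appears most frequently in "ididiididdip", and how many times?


Input: 'ididiididdip'
Operation: tally each character
Counts: 'd':5, 'i':6, 'p':1
Maximum: 'i' appears 6 times


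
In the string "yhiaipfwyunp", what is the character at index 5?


Input string: 'yhiaipfwyunp'
Operation: get character at index 5
Index mapping: s[0]='y', s[1]='h', s[2]='i', s[3]='a', s[4]='i', s[5]='p'
Result: 'p'


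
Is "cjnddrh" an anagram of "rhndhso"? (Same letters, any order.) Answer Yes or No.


String 1: 'rhndhso' -> sorted: 'dhhnors'
String 2: 'cjnddrh' -> sorted: 'cddhjnr'
Compare sorted forms: 'dhhnors' != 'cddhjnr'
Anagram: No


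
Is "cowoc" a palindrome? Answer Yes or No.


Input string: 'cowoc'
Reversed: 'cowoc'
Compare pairs: s[0]='c' vs s[4]='c' (match), s[1]='o' vs s[3]='o' (match)
Palindrome: Yes


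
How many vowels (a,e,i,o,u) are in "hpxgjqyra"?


Input string: 'hpxgjqyra'
Operation: count vowels (a, e, i, o, u)
Scan: s[0]='h', s[1]='p', s[2]='x', s[3]='g', s[4]='j', s[5]='q', s[6]='y', s[7]='r', s[8]='a' (vowel)
Vowels found: 1
Result: 1


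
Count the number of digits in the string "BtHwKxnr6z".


Input string: 'BtHwKxnr6z'
Operation: count digit characters (0-9)
Scan: 'B', 't', 'H', 'w', 'K', 'x', 'n', 'r', '6'(digit), 'z'
Digits found: 1
Result: 1


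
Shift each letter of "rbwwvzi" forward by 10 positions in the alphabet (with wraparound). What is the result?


Input: 'rbwwvzi', shift = 10
Operation: for each letter, (position + 10) mod 26
Mapping: 'r'(17+10=27, 27 mod 26=1)->'b', 'b'(1+10=11)->'l', 'w'(22+10=32, 32 mod 26=6)->'g', 'w'(22+10=32, 32 mod 26=6)->'g', 'v'(21+10=31, 31 mod 26=5)->'f', 'z'(25+10=35, 35 mod 26=9)->'j', 'i'(8+10=18)->'s'
Result: blggfjs


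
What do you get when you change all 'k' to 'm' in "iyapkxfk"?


Input string: 'iyapkxfk'
Operation: replace 'k' with 'm'
Positions of 'k': 4, 7
After replacement: iyapmxfm


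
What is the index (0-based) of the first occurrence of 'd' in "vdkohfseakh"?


Input string: 'vdkohfseakh'
Target: 'd'
Scanning left to right: s[0]='v', s[1]='d'
First match at index: 1


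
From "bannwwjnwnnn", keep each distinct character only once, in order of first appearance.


Input: 'bannwwjnwnnn'
Operation: keep first occurrence of each character
Scan: s[0]='b' new -> keep; s[1]='a' new -> keep; s[2]='n' new -> keep; s[3]='n' seen -> skip; s[4]='w' new -> keep; s[5]='w' seen -> skip; s[6]='j' new -> keep; s[7]='n' seen -> skip; s[8]='w' seen -> skip; s[9]='n' seen -> skip; s[10]='n' seen -> skip; s[11]='n' seen -> skip
Result: banwj


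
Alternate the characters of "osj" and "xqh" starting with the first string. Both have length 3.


String 1: 'osj'
String 2: 'xqh'
Operation: alternate characters
Pairs: 'o'+'x', 's'+'q', 'j'+'h'
Result: oxsqjh


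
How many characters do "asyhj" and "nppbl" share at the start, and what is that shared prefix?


String 1: 'asyhj'
String 2: 'nppbl'
Compare position by position:
pos 0: 'a' vs 'n' differ -> stop
Longest common prefix: "" (length 0)


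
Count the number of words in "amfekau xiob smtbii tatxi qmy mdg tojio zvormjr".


Input string: 'amfekau xiob smtbii tatxi qmy mdg tojio zvormjr'
Operation: split by spaces
Words found: 'amfekau', 'xiob', 'smtbii', 'tatxi', 'qmy', 'mdg', 'tojio', 'zvormjr'
Word count: 8


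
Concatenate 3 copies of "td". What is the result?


Input string: 'td'
Operation: repeat 3 times
Concatenation: 'td' + 'td' + 'td'
Result: tdtdtd


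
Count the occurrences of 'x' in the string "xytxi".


Input string: 'xytxi'
Target character: 'x'
Scan each position: s[0]='x', s[3]='x'
Matches found at indices: 0, 3
Total: 2


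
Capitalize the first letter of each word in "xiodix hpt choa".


Input string: 'xiodix hpt choa'
Operation: capitalize first letter of each word
Word transformations: 'xiodix'->'Xiodix', 'hpt'->'Hpt', 'choa'->'Choa'
Result: Xiodix Hpt Choa


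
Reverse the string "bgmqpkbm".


Input string: 'bgmqpkbm'
Operation: reverse character order
Original order: 'b' -> 'g' -> 'm' -> 'q' -> 'p' -> 'k' -> 'b' -> 'm'
Reversed order: 'm' -> 'b' -> 'k' -> 'p' -> 'q' -> 'm' -> 'g' -> 'b'
Result: mbkpqmgb


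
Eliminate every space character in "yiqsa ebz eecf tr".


Input string: 'yiqsa ebz eecf tr'
Operation: remove all spaces
Words: 'yiqsa', 'ebz', 'eecf', 'tr'
Join without spaces: yiqsaebzeecftr


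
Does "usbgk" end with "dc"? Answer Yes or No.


Input string: 'usbgk'
Suffix to check: 'dc'
Last 2 characters of input: 'gk'
Match: False
Result: No


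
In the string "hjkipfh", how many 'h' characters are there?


Input string: 'hjkipfh'
Target character: 'h'
Scan each position: s[0]='h', s[6]='h'
Matches found at indices: 0, 6
Total: 2


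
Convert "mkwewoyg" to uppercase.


Input string: 'mkwewoyg'
Operation: convert each letter to uppercase
Mapping: 'm'->'M', 'k'->'K', 'w'->'W', 'e'->'E', 'w'->'W', 'o'->'O', 'y'->'Y', 'g'->'G'
Result: MKWEWOYG


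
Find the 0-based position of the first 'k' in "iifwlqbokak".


Input string: 'iifwlqbokak'
Target: 'k'
Scanning left to right: s[0]='i', s[1]='i', s[2]='f', s[3]='w', s[4]='l', s[5]='q', s[6]='b', s[7]='o', s[8]='k'
First match at index: 8


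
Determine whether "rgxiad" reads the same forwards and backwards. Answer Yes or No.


Input string: 'rgxiad'
Reversed: 'daixgr'
Compare pairs: s[0]='r' vs s[5]='d' (mismatch), s[1]='g' vs s[4]='a' (mismatch), s[2]='x' vs s[3]='i' (mismatch)
Palindrome: No


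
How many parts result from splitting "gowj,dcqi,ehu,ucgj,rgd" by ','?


Input string: 'gowj,dcqi,ehu,ucgj,rgd'
Delimiter: ','
Split result: 'gowj', 'dcqi', 'ehu', 'ucgj', 'rgd'
Number of parts: 5


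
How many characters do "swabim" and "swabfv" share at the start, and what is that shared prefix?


String 1: 'swabim'
String 2: 'swabfv'
Compare position by position:
pos 0: 's' vs 's' match
pos 1: 'w' vs 'w' match
pos 2: 'a' vs 'a' match
pos 3: 'b' vs 'b' match
pos 4: 'i' vs 'f' differ -> stop
Longest common prefix: "swab" (length 4)


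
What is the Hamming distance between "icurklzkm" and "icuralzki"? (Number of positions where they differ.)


String 1: 'icurklzkm'
String 2: 'icuralzki'
Compare each position: pos 0: 'i'=='i', pos 1: 'c'=='c', pos 2: 'u'=='u', pos 3: 'r'=='r', pos 4: 'k'!='a', pos 5: 'l'=='l', pos 6: 'z'=='z', pos 7: 'k'=='k', pos 8: 'm'!='i'
Differing positions: 2
Hamming distance: 2


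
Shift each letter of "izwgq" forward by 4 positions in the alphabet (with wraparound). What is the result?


Input: 'izwgq', shift = 4
Operation: for each letter, (position + 4) mod 26
Mapping: 'i'(8+4=12)->'m', 'z'(25+4=29, 29 mod 26=3)->'d', 'w'(22+4=26, 26 mod 26=0)->'a', 'g'(6+4=10)->'k', 'q'(16+4=20)->'u'
Result: mdaku


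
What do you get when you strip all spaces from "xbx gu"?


Input string: 'xbx gu'
Operation: remove all spaces
Words: 'xbx', 'gu'
Join without spaces: xbxgu


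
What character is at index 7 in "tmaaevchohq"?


Input string: 'tmaaevchohq'
Operation: get character at index 7
Index mapping: s[0]='t', s[1]='m', s[2]='a', s[3]='a', s[4]='e', s[5]='v', s[6]='c', s[7]='h'
Result: 'h'


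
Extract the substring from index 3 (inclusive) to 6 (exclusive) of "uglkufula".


Input string: 'uglkufula'
Operation: slice [3:6]
Extract characters: s[3]='k', s[4]='u', s[5]='f'
Result: kuf


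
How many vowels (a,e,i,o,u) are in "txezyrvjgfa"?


Input string: 'txezyrvjgfa'
Operation: count vowels (a, e, i, o, u)
Scan: s[0]='t', s[1]='x', s[2]='e' (vowel), s[3]='z', s[4]='y', s[5]='r', s[6]='v', s[7]='j', s[8]='g', s[9]='f', s[10]='a' (vowel)
Vowels found: 2
Result: 2


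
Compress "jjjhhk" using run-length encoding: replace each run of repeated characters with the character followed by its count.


Input: 'jjjhhk'
Operation: identify consecutive runs
Runs: 'jjj' -> j3, 'hh' -> h2, 'k' -> k1
Encoded: j3h2k1


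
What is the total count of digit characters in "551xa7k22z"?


Input string: '551xa7k22z'
Operation: count digit characters (0-9)
Scan: '5'(digit), '5'(digit), '1'(digit), 'x', 'a', '7'(digit), 'k', '2'(digit), '2'(digit), 'z'
Digits found: 6
Result: 6


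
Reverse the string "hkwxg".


Input string: 'hkwxg'
Operation: reverse character order
Original order: 'h' -> 'k' -> 'w' -> 'x' -> 'g'
Reversed order: 'g' -> 'x' -> 'w' -> 'k' -> 'h'
Result: gxwkh


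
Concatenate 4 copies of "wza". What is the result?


Input string: 'wza'
Operation: repeat 4 times
Concatenation: 'wza' + 'wza' + 'wza' + 'wza'
Result: wzawzawzawza


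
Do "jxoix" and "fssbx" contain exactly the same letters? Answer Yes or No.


String 1: 'jxoix' -> sorted: 'ijoxx'
String 2: 'fssbx' -> sorted: 'bfssx'
Compare sorted forms: 'ijoxx' != 'bfssx'
Anagram: No


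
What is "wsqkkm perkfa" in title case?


Input string: 'wsqkkm perkfa'
Operation: capitalize first letter of each word
Word transformations: 'wsqkkm'->'Wsqkkm', 'perkfa'->'Perkfa'
Result: Wsqkkm Perkfa


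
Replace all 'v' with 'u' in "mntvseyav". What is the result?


Input string: 'mntvseyav'
Operation: replace 'v' with 'u'
Positions of 'v': 3, 8
After replacement: mntuseyau


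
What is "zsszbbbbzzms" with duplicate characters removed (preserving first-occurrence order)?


Input: 'zsszbbbbzzms'
Operation: keep first occurrence of each character
Scan: s[0]='z' new -> keep; s[1]='s' new -> keep; s[2]='s' seen -> skip; s[3]='z' seen -> skip; s[4]='b' new -> keep; s[5]='b' seen -> skip; s[6]='b' seen -> skip; s[7]='b' seen -> skip; s[8]='z' seen -> skip; s[9]='z' seen -> skip; s[10]='m' new -> keep; s[11]='s' seen -> skip
Result: zsbm


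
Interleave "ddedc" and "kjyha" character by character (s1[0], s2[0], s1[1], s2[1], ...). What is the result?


String 1: 'ddedc'
String 2: 'kjyha'
Operation: alternate characters
Pairs: 'd'+'k', 'd'+'j', 'e'+'y', 'd'+'h', 'c'+'a'
Result: dkdjeydhca


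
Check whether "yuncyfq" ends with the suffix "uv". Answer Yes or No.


Input string: 'yuncyfq'
Suffix to check: 'uv'
Last 2 characters of input: 'fq'
Match: False
Result: No


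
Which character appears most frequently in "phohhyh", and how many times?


Input: 'phohhyh'
Operation: tally each character
Counts: 'h':4, 'o':1, 'p':1, 'y':1
Maximum: 'h' appears 4 times


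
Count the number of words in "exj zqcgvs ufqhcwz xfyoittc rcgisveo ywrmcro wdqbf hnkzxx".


Input string: 'exj zqcgvs ufqhcwz xfyoittc rcgisveo ywrmcro wdqbf hnkzxx'
Operation: split by spaces
Words found: 'exj', 'zqcgvs', 'ufqhcwz', 'xfyoittc', 'rcgisveo', 'ywrmcro', 'wdqbf', 'hnkzxx'
Word count: 8


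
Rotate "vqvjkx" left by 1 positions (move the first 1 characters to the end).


Input: 'vqvjkx', shift = 1
Operation: split at index 1 and swap parts
Front part s[0:1] = 'v'
Back part s[1:] = 'qvjkx'
Rotated = back + front = 'qvjkx' + 'v'
Result: qvjkxv


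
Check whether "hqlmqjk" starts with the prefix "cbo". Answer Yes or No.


Input string: 'hqlmqjk'
Prefix to check: 'cbo'
First 3 characters of input: 'hql'
Match: False
Result: No


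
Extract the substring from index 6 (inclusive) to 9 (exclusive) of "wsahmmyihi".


Input string: 'wsahmmyihi'
Operation: slice [6:9]
Extract characters: s[6]='y', s[7]='i', s[8]='h'
Result: yih


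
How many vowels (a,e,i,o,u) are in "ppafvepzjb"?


Input string: 'ppafvepzjb'
Operation: count vowels (a, e, i, o, u)
Scan: s[0]='p', s[1]='p', s[2]='a' (vowel), s[3]='f', s[4]='v', s[5]='e' (vowel), s[6]='p', s[7]='z', s[8]='j', s[9]='b'
Vowels found: 2
Result: 2


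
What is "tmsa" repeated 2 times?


Input string: 'tmsa'
Operation: repeat 2 times
Concatenation: 'tmsa' + 'tmsa'
Result: tmsatmsa


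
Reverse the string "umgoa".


Input string: 'umgoa'
Operation: reverse character order
Original order: 'u' -> 'm' -> 'g' -> 'o' -> 'a'
Reversed order: 'a' -> 'o' -> 'g' -> 'm' -> 'u'
Result: aogmu


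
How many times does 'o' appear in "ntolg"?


Input string: 'ntolg'
Target character: 'o'
Scan each position: s[2]='o'
Matches found at indices: 2
Total: 1


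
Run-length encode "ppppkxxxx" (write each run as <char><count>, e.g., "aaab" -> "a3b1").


Input: 'ppppkxxxx'
Operation: identify consecutive runs
Runs: 'pppp' -> p4, 'k' -> k1, 'xxxx' -> x4
Encoded: p4k1x4


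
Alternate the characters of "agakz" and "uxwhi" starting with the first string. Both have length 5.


String 1: 'agakz'
String 2: 'uxwhi'
Operation: alternate characters
Pairs: 'a'+'u', 'g'+'x', 'a'+'w', 'k'+'h', 'z'+'i'
Result: augxawkhzi


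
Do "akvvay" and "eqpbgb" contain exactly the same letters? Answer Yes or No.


String 1: 'akvvay' -> sorted: 'aakvvy'
String 2: 'eqpbgb' -> sorted: 'bbegpq'
Compare sorted forms: 'aakvvy' != 'bbegpq'
Anagram: No


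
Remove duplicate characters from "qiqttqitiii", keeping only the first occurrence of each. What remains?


Input: 'qiqttqitiii'
Operation: keep first occurrence of each character
Scan: s[0]='q' new -> keep; s[1]='i' new -> keep; s[2]='q' seen -> skip; s[3]='t' new -> keep; s[4]='t' seen -> skip; s[5]='q' seen -> skip; s[6]='i' seen -> skip; s[7]='t' seen -> skip; s[8]='i' seen -> skip; s[9]='i' seen -> skip; s[10]='i' seen -> skip
Result: qit


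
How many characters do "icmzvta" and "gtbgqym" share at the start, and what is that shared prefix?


String 1: 'icmzvta'
String 2: 'gtbgqym'
Compare position by position:
pos 0: 'i' vs 'g' differ -> stop
Longest common prefix: "" (length 0)


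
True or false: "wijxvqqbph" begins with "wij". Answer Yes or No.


Input string: 'wijxvqqbph'
Prefix to check: 'wij'
First 3 characters of input: 'wij'
Match: True
Result: Yes


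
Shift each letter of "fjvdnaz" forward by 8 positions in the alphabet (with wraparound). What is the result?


Input: 'fjvdnaz', shift = 8
Operation: for each letter, (position + 8) mod 26
Mapping: 'f'(5+8=13)->'n', 'j'(9+8=17)->'r', 'v'(21+8=29, 29 mod 26=3)->'d', 'd'(3+8=11)->'l', 'n'(13+8=21)->'v', 'a'(0+8=8)->'i', 'z'(25+8=33, 33 mod 26=7)->'h'
Result: nrdlvih


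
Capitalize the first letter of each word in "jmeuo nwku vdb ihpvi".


Input string: 'jmeuo nwku vdb ihpvi'
Operation: capitalize first letter of each word
Word transformations: 'jmeuo'->'Jmeuo', 'nwku'->'Nwku', 'vdb'->'Vdb', 'ihpvi'->'Ihpvi'
Result: Jmeuo Nwku Vdb Ihpvi


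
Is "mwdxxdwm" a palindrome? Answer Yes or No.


Input string: 'mwdxxdwm'
Reversed: 'mwdxxdwm'
Compare pairs: s[0]='m' vs s[7]='m' (match), s[1]='w' vs s[6]='w' (match), s[2]='d' vs s[5]='d' (match), s[3]='x' vs s[4]='x' (match)
Palindrome: Yes


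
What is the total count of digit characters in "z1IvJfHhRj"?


Input string: 'z1IvJfHhRj'
Operation: count digit characters (0-9)
Scan: 'z', '1'(digit), 'I', 'v', 'J', 'f', 'H', 'h', 'R', 'j'
Digits found: 1
Result: 1


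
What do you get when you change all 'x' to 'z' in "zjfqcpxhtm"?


Input string: 'zjfqcpxhtm'
Operation: replace 'x' with 'z'
Positions of 'x': 6
After replacement: zjfqcpzhtm


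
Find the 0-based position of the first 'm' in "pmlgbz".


Input string: 'pmlgbz'
Target: 'm'
Scanning left to right: s[0]='p', s[1]='m'
First match at index: 1


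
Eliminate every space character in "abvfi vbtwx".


Input string: 'abvfi vbtwx'
Operation: remove all spaces
Words: 'abvfi', 'vbtwx'
Join without spaces: abvfivbtwx


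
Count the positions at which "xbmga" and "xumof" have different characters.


String 1: 'xbmga'
String 2: 'xumof'
Compare each position: pos 0: 'x'=='x', pos 1: 'b'!='u', pos 2: 'm'=='m', pos 3: 'g'!='o', pos 4: 'a'!='f'
Differing positions: 3
Hamming distance: 3


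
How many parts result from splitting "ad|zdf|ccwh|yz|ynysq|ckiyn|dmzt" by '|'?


Input string: 'ad|zdf|ccwh|yz|ynysq|ckiyn|dmzt'
Delimiter: '|'
Split result: 'ad', 'zdf', 'ccwh', 'yz', 'ynysq', 'ckiyn', 'dmzt'
Number of parts: 7


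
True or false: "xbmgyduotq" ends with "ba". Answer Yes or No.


Input string: 'xbmgyduotq'
Suffix to check: 'ba'
Last 2 characters of input: 'tq'
Match: False
Result: No


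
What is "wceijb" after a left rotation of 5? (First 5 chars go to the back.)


Input: 'wceijb', shift = 5
Operation: split at index 5 and swap parts
Front part s[0:5] = 'wceij'
Back part s[5:] = 'b'
Rotated = back + front = 'b' + 'wceij'
Result: bwceij


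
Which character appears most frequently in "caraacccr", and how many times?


Input: 'caraacccr'
Operation: tally each character
Counts: 'a':3, 'c':4, 'r':2
Maximum: 'c' appears 4 times


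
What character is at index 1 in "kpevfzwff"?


Input string: 'kpevfzwff'
Operation: get character at index 1
Index mapping: s[0]='k', s[1]='p'
Result: 'p'


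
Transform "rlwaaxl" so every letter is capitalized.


Input string: 'rlwaaxl'
Operation: convert each letter to uppercase
Mapping: 'r'->'R', 'l'->'L', 'w'->'W', 'a'->'A', 'a'->'A', 'x'->'X', 'l'->'L'
Result: RLWAAXL


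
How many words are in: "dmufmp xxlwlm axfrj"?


Input string: 'dmufmp xxlwlm axfrj'
Operation: split by spaces
Words found: 'dmufmp', 'xxlwlm', 'axfrj'
Word count: 3


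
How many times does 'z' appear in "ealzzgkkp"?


Input string: 'ealzzgkkp'
Target character: 'z'
Scan each position: s[3]='z', s[4]='z'
Matches found at indices: 3, 4
Total: 2


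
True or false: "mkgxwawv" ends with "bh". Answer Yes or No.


Input string: 'mkgxwawv'
Suffix to check: 'bh'
Last 2 characters of input: 'wv'
Match: False
Result: No


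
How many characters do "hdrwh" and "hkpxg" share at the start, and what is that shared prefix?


String 1: 'hdrwh'
String 2: 'hkpxg'
Compare position by position:
pos 0: 'h' vs 'h' match
pos 1: 'd' vs 'k' differ -> stop
Longest common prefix: "h" (length 1)


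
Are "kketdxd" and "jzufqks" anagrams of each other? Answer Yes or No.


String 1: 'kketdxd' -> sorted: 'ddekktx'
String 2: 'jzufqks' -> sorted: 'fjkqsuz'
Compare sorted forms: 'ddekktx' != 'fjkqsuz'
Anagram: No


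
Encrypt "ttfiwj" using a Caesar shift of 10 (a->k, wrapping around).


Input: 'ttfiwj', shift = 10
Operation: for each letter, (position + 10) mod 26
Mapping: 't'(19+10=29, 29 mod 26=3)->'d', 't'(19+10=29, 29 mod 26=3)->'d', 'f'(5+10=15)->'p', 'i'(8+10=18)->'s', 'w'(22+10=32, 32 mod 26=6)->'g', 'j'(9+10=19)->'t'
Result: ddpsgt


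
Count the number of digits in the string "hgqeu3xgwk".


Input string: 'hgqeu3xgwk'
Operation: count digit characters (0-9)
Scan: 'h', 'g', 'q', 'e', 'u', '3'(digit), 'x', 'g', 'w', 'k'
Digits found: 1
Result: 1


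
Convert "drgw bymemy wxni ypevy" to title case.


Input string: 'drgw bymemy wxni ypevy'
Operation: capitalize first letter of each word
Word transformations: 'drgw'->'Drgw', 'bymemy'->'Bymemy', 'wxni'->'Wxni', 'ypevy'->'Ypevy'
Result: Drgw Bymemy Wxni Ypevy


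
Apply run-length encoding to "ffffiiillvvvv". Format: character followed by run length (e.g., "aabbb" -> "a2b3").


Input: 'ffffiiillvvvv'
Operation: identify consecutive runs
Runs: 'ffff' -> f4, 'iii' -> i3, 'll' -> l2, 'vvvv' -> v4
Encoded: f4i3l2v4


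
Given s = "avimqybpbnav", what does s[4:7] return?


Input string: 'avimqybpbnav'
Operation: slice [4:7]
Extract characters: s[4]='q', s[5]='y', s[6]='b'
Result: qyb


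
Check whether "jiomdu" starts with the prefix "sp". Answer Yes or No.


Input string: 'jiomdu'
Prefix to check: 'sp'
First 2 characters of input: 'ji'
Match: False
Result: No


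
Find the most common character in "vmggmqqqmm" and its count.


Input: 'vmggmqqqmm'
Operation: tally each character
Counts: 'g':2, 'm':4, 'q':3, 'v':1
Maximum: 'm' appears 4 times


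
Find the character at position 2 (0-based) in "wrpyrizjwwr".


Input string: 'wrpyrizjwwr'
Operation: get character at index 2
Index mapping: s[0]='w', s[1]='r', s[2]='p'
Result: 'p'


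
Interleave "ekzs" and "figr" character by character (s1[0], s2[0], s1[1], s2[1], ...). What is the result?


String 1: 'ekzs'
String 2: 'figr'
Operation: alternate characters
Pairs: 'e'+'f', 'k'+'i', 'z'+'g', 's'+'r'
Result: efkizgsr


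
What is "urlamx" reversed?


Input string: 'urlamx'
Operation: reverse character order
Original order: 'u' -> 'r' -> 'l' -> 'a' -> 'm' -> 'x'
Reversed order: 'x' -> 'm' -> 'a' -> 'l' -> 'r' -> 'u'
Result: xmalru


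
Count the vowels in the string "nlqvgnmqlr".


Input string: 'nlqvgnmqlr'
Operation: count vowels (a, e, i, o, u)
Scan: s[0]='n', s[1]='l', s[2]='q', s[3]='v', s[4]='g', s[5]='n', s[6]='m', s[7]='q', s[8]='l', s[9]='r'
Vowels found: 0
Result: 0


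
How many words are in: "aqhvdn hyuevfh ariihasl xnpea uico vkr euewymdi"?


Input string: 'aqhvdn hyuevfh ariihasl xnpea uico vkr euewymdi'
Operation: split by spaces
Words found: 'aqhvdn', 'hyuevfh', 'ariihasl', 'xnpea', 'uico', 'vkr', 'euewymdi'
Word count: 7


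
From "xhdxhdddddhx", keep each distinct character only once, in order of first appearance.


Input: 'xhdxhdddddhx'
Operation: keep first occurrence of each character
Scan: s[0]='x' new -> keep; s[1]='h' new -> keep; s[2]='d' new -> keep; s[3]='x' seen -> skip; s[4]='h' seen -> skip; s[5]='d' seen -> skip; s[6]='d' seen -> skip; s[7]='d' seen -> skip; s[8]='d' seen -> skip; s[9]='d' seen -> skip; s[10]='h' seen -> skip; s[11]='x' seen -> skip
Result: xhd


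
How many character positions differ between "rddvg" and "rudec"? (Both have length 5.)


String 1: 'rddvg'
String 2: 'rudec'
Compare each position: pos 0: 'r'=='r', pos 1: 'd'!='u', pos 2: 'd'=='d', pos 3: 'v'!='e', pos 4: 'g'!='c'
Differing positions: 3
Hamming distance: 3


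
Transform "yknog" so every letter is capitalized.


Input string: 'yknog'
Operation: convert each letter to uppercase
Mapping: 'y'->'Y', 'k'->'K', 'n'->'N', 'o'->'O', 'g'->'G'
Result: YKNOG


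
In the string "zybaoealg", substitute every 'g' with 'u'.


Input string: 'zybaoealg'
Operation: replace 'g' with 'u'
Positions of 'g': 8
After replacement: zybaoealu


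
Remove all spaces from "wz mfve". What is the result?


Input string: 'wz mfve'
Operation: remove all spaces
Words: 'wz', 'mfve'
Join without spaces: wzmfve


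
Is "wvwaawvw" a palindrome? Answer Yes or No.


Input string: 'wvwaawvw'
Reversed: 'wvwaawvw'
Compare pairs: s[0]='w' vs s[7]='w' (match), s[1]='v' vs s[6]='v' (match), s[2]='w' vs s[5]='w' (match), s[3]='a' vs s[4]='a' (match)
Palindrome: Yes


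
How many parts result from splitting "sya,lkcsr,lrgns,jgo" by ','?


Input string: 'sya,lkcsr,lrgns,jgo'
Delimiter: ','
Split result: 'sya', 'lkcsr', 'lrgns', 'jgo'
Number of parts: 4


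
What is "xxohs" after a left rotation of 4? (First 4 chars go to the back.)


Input: 'xxohs', shift = 4
Operation: split at index 4 and swap parts
Front part s[0:4] = 'xxoh'
Back part s[4:] = 's'
Rotated = back + front = 's' + 'xxoh'
Result: sxxoh


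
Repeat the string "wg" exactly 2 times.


Input string: 'wg'
Operation: repeat 2 times
Concatenation: 'wg' + 'wg'
Result: wgwg


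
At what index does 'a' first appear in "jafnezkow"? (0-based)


Input string: 'jafnezkow'
Target: 'a'
Scanning left to right: s[0]='j', s[1]='a'
First match at index: 1


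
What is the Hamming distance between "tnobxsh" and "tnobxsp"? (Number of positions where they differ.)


String 1: 'tnobxsh'
String 2: 'tnobxsp'
Compare each position: pos 0: 't'=='t', pos 1: 'n'=='n', pos 2: 'o'=='o', pos 3: 'b'=='b', pos 4: 'x'=='x', pos 5: 's'=='s', pos 6: 'h'!='p'
Differing positions: 1
Hamming distance: 1
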